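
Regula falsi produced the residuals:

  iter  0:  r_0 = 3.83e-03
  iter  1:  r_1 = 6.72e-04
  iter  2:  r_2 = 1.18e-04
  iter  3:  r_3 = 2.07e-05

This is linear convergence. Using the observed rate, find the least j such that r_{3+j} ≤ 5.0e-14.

12

Rate ρ ≈ r_3/r_2 = 2.07e-05/1.18e-04 = 0.1754.
After j more steps, r_{3+j} ≈ 2.07e-05·ρ^j; need ρ^j ≤ 5.0e-14/2.07e-05 = 2.41546e-09.
j ≥ ln(2.41546e-09)/ln(0.1754) = -19.8414/-1.74069 = 11.399.
So 12 more iterations are needed.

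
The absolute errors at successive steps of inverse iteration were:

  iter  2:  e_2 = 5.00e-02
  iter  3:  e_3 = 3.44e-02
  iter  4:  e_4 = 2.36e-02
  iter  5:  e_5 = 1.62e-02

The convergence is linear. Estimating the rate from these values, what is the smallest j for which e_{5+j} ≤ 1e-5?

20

Rate ρ ≈ e_5/e_4 = 1.62e-02/2.36e-02 = 0.6864.
After j more steps, e_{5+j} ≈ 1.62e-02·ρ^j; need ρ^j ≤ 1e-5/1.62e-02 = 0.000617284.
j ≥ ln(0.000617284)/ln(0.6864) = -7.3902/-0.37629 = 19.640.
So 20 more iterations are needed.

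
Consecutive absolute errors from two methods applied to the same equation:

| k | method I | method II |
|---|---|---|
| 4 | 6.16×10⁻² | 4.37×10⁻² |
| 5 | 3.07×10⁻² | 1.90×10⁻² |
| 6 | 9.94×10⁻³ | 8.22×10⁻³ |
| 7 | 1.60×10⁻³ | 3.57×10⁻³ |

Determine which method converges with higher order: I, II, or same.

I

Method I: p ≈ ln(1.60×10⁻³/9.94×10⁻³)/ln(9.94×10⁻³/3.07×10⁻²) ≈ 1.62.
Method II: p ≈ ln(3.57×10⁻³/8.22×10⁻³)/ln(8.22×10⁻³/1.90×10⁻²) ≈ 1.00.
Method I has the higher order (≈1.6 vs ≈1.0).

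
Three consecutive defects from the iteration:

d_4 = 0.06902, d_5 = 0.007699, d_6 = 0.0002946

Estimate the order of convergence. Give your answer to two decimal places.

1.49

p ≈ ln(d_6/d_5) / ln(d_5/d_4)
  = ln(0.0002946/0.007699) / ln(0.007699/0.06902)
  = ln(0.0382647) / ln(0.111547)
  = -3.26323 / -2.19331 ≈ 1.48781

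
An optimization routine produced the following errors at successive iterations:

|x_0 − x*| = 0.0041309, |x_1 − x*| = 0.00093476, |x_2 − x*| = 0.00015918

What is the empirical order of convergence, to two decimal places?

1.19

p ≈ ln(|x_2 − x*|/|x_1 − x*|) / ln(|x_1 − x*|/|x_0 − x*|)
  = ln(0.00015918/0.00093476) / ln(0.00093476/0.0041309)
  = ln(0.17029) / ln(0.226285)
  = -1.77025 / -1.48596 ≈ 1.19132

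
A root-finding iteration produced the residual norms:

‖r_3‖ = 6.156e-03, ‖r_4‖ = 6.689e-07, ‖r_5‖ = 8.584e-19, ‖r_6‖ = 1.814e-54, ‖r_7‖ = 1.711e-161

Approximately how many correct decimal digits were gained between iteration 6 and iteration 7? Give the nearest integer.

107

Digits gained ≈ log₁₀(‖r_6‖/‖r_7‖) = log₁₀(1.814e-54/1.711e-161) = log₁₀(1.0602e+107) ≈ 107.025.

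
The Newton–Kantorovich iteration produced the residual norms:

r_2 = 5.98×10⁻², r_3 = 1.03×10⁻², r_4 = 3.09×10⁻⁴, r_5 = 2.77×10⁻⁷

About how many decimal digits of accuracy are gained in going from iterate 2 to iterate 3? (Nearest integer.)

Digits gained ≈ log₁₀(r_2/r_3) = log₁₀(5.98×10⁻²/1.03×10⁻²) = log₁₀(5.80583) ≈ 0.764.

1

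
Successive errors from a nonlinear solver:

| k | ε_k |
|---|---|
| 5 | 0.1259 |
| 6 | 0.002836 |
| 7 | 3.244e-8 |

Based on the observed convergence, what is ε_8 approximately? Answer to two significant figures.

First estimate the order: p ≈ ln(ε_7/ε_6) / ln(ε_6/ε_5) = ln(3.244e-8/0.002836)/ln(0.002836/0.1259) = ln(1.14386e-05)/ln(0.0225258) ≈ 2.9998.
Then ε_8 ≈ ε_7·(ε_7/ε_6)^p = 3.244e-8·(1.14386e-05)^2.9998 = 3.244e-8·1.50005e-15 ≈ 4.866e-23.

4.9e-23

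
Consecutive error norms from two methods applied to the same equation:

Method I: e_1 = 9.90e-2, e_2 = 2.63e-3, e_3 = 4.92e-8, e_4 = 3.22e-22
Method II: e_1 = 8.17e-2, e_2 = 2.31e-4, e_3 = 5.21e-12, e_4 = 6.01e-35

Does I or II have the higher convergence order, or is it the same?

same

Method I: p ≈ ln(3.22e-22/4.92e-8)/ln(4.92e-8/2.63e-3) ≈ 3.00.
Method II: p ≈ ln(6.01e-35/5.21e-12)/ln(5.21e-12/2.31e-4) ≈ 3.00.
Both orders ≈ 3.0 — effectively the same.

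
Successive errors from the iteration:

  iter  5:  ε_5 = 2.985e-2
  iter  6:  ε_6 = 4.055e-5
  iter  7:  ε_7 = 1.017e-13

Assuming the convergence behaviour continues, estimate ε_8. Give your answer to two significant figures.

1.6e-39

First estimate the order: p ≈ ln(ε_7/ε_6) / ln(ε_6/ε_5) = ln(1.017e-13/4.055e-5)/ln(4.055e-5/2.985e-2) = ln(2.50801e-09)/ln(0.00135846) ≈ 2.9999.
Then ε_8 ≈ ε_7·(ε_7/ε_6)^p = 1.017e-13·(2.50801e-09)^2.9999 = 1.017e-13·1.58069e-26 ≈ 1.608e-39.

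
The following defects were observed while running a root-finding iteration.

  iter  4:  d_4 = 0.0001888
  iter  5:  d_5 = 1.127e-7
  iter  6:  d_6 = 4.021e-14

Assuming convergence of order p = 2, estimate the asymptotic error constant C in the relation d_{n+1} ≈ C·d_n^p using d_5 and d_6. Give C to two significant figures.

C ≈ d_6 / d_5^2
  = 4.021e-14 / (1.127e-7)^2
  = 4.021e-14 / 1.27013e-14 ≈ 3.1658

3.2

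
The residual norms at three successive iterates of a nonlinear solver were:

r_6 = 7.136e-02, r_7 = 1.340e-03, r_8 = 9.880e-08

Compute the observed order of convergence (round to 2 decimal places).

p ≈ ln(r_8/r_7) / ln(r_7/r_6)
  = ln(9.880e-08/1.340e-03) / ln(1.340e-03/7.136e-02)
  = ln(7.37313e-05) / ln(0.018778)
  = -9.51508 / -3.97507 ≈ 2.39369

2.39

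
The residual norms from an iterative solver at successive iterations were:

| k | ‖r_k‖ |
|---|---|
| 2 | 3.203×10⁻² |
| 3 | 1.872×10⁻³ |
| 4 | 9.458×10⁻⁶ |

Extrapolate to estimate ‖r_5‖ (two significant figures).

First estimate the order: p ≈ ln(‖r_4‖/‖r_3‖) / ln(‖r_3‖/‖r_2‖) = ln(9.458×10⁻⁶/1.872×10⁻³)/ln(1.872×10⁻³/3.203×10⁻²) = ln(0.00505235)/ln(0.0584452) ≈ 1.8622.
Then ‖r_5‖ ≈ ‖r_4‖·(‖r_4‖/‖r_3‖)^p = 9.458×10⁻⁶·(0.00505235)^1.8622 = 9.458×10⁻⁶·5.28988e-05 ≈ 5.003e-10.

5.0e-10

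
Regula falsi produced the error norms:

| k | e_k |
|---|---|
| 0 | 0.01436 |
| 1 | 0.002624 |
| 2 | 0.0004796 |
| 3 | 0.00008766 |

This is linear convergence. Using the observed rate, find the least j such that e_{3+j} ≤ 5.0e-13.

12

Rate ρ ≈ e_3/e_2 = 0.00008766/0.0004796 = 0.1828.
After j more steps, e_{3+j} ≈ 0.00008766·ρ^j; need ρ^j ≤ 5.0e-13/0.00008766 = 5.70386e-09.
j ≥ ln(5.70386e-09)/ln(0.1828) = -18.9821/-1.69936 = 11.170.
So 12 more iterations are needed.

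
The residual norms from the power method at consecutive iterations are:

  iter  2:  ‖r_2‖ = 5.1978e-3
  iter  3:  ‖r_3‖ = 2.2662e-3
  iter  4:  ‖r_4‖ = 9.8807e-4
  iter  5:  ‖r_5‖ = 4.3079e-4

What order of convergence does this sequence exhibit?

Consecutive ratios: ‖r_5‖/‖r_4‖ = 4.3079e-4/9.8807e-4 = 0.435991, ‖r_4‖/‖r_3‖ = 9.8807e-4/2.2662e-3 = 0.436003.
p ≈ ln(0.435991)/ln(0.436003) = -0.8301/-0.8301 ≈ 1.00.
So the convergence is linear (order 1).

1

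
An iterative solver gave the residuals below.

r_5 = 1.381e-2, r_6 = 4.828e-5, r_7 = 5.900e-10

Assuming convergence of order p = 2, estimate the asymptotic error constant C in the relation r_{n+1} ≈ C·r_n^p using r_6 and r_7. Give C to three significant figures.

C ≈ r_7 / r_6^2
  = 5.900e-10 / (4.828e-5)^2
  = 5.900e-10 / 2.33096e-09 ≈ 0.25311

0.253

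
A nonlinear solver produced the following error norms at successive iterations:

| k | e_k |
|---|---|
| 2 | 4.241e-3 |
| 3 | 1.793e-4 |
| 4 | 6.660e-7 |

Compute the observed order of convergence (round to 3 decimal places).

1.769

p ≈ ln(e_4/e_3) / ln(e_3/e_2)
  = ln(6.660e-7/1.793e-4) / ln(1.793e-4/4.241e-3)
  = ln(0.00371445) / ln(0.0422778)
  = -5.595525 / -3.163493 ≈ 1.768781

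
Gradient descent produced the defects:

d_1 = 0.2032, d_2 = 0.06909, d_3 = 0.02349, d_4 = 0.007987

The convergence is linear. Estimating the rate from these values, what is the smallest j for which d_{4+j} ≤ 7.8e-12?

20

Rate ρ ≈ d_4/d_3 = 0.007987/0.02349 = 0.3400.
After j more steps, d_{4+j} ≈ 0.007987·ρ^j; need ρ^j ≤ 7.8e-12/0.007987 = 9.76587e-10.
j ≥ ln(9.76587e-10)/ln(0.3400) = -20.7470/-1.07881 = 19.231.
So 20 more iterations are needed.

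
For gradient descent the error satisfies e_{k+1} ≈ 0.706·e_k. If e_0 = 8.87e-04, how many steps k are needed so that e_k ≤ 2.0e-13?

After k steps, e_k ≈ 8.87e-04·0.706^k.
Need 0.706^k ≤ 2.0e-13/8.87e-04 = 2.25479e-10.
k ≥ ln(2.25479e-10)/ln(0.706) = -22.2128/-0.34814 = 63.804.
Smallest integer k = 64.

64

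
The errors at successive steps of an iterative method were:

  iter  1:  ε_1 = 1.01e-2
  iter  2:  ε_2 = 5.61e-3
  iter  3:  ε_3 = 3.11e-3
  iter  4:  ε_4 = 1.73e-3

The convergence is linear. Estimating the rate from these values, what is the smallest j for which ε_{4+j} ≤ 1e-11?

33

Rate ρ ≈ ε_4/ε_3 = 1.73e-3/3.11e-3 = 0.5563.
After j more steps, ε_{4+j} ≈ 1.73e-3·ρ^j; need ρ^j ≤ 1e-11/1.73e-3 = 5.78035e-09.
j ≥ ln(5.78035e-09)/ln(0.5563) = -18.9688/-0.58645 = 32.345.
So 33 more iterations are needed.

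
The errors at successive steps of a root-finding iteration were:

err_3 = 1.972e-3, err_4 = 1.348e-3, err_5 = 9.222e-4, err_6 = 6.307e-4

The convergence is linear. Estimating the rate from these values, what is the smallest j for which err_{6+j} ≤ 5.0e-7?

19

Rate ρ ≈ err_6/err_5 = 6.307e-4/9.222e-4 = 0.6839.
After j more steps, err_{6+j} ≈ 6.307e-4·ρ^j; need ρ^j ≤ 5.0e-7/6.307e-4 = 0.00079277.
j ≥ ln(0.00079277)/ln(0.6839) = -7.1400/-0.37994 = 18.792.
So 19 more iterations are needed.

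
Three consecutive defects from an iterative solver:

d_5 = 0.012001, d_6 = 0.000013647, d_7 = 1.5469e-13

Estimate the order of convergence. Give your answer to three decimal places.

2.699

p ≈ ln(d_7/d_6) / ln(d_6/d_5)
  = ln(1.5469e-13/0.000013647) / ln(0.000013647/0.012001)
  = ln(1.13351e-08) / ln(0.00113716)
  = -18.295362 / -6.779221 ≈ 2.698741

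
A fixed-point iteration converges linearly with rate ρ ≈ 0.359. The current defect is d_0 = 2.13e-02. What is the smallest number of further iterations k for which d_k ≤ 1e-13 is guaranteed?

After k steps, d_k ≈ 2.13e-02·0.359^k.
Need 0.359^k ≤ 1e-13/2.13e-02 = 4.69484e-12.
k ≥ ln(4.69484e-12)/ln(0.359) = -26.0846/-1.02443 = 25.463.
Smallest integer k = 26.

26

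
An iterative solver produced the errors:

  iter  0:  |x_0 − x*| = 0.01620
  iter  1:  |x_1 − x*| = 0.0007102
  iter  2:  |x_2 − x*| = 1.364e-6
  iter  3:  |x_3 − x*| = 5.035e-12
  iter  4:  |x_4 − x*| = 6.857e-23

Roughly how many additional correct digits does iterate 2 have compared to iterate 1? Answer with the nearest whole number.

3

Digits gained ≈ log₁₀(|x_1 − x*|/|x_2 − x*|) = log₁₀(0.0007102/1.364e-6) = log₁₀(520.674) ≈ 2.717.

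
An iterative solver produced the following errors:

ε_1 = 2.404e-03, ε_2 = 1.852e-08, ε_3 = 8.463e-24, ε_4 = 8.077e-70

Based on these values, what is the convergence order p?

Consecutive ratios: ε_4/ε_3 = 8.077e-70/8.463e-24 = 9.5439e-47, ε_3/ε_2 = 8.463e-24/1.852e-08 = 4.56965e-16.
p ≈ ln(9.5439e-47)/ln(4.56965e-16) = -105.9656/-35.3219 ≈ 3.00.
So the convergence is cubic (order 3).

3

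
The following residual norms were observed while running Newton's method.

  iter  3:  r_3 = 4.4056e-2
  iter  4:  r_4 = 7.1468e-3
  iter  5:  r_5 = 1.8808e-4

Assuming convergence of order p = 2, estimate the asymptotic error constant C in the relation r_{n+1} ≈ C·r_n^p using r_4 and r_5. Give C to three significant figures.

3.68

C ≈ r_5 / r_4^2
  = 1.8808e-4 / (7.1468e-3)^2
  = 1.8808e-4 / 5.10768e-05 ≈ 3.6823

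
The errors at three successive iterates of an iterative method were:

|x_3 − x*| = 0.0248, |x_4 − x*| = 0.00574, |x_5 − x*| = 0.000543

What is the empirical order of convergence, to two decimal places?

1.61

p ≈ ln(|x_5 − x*|/|x_4 − x*|) / ln(|x_4 − x*|/|x_3 − x*|)
  = ln(0.000543/0.00574) / ln(0.00574/0.0248)
  = ln(0.0945993) / ln(0.231452)
  = -2.35811 / -1.46338 ≈ 1.61141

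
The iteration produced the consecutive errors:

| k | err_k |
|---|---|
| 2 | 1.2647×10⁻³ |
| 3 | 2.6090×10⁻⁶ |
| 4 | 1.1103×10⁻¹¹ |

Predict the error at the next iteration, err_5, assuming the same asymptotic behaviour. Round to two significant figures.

First estimate the order: p ≈ ln(err_4/err_3) / ln(err_3/err_2) = ln(1.1103×10⁻¹¹/2.6090×10⁻⁶)/ln(2.6090×10⁻⁶/1.2647×10⁻³) = ln(4.25565e-06)/ln(0.00206294) ≈ 2.0000.
Then err_5 ≈ err_4·(err_4/err_3)^p = 1.1103×10⁻¹¹·(4.25565e-06)^2.0000 = 1.1103×10⁻¹¹·1.81106e-11 ≈ 2.011e-22.

2.0e-22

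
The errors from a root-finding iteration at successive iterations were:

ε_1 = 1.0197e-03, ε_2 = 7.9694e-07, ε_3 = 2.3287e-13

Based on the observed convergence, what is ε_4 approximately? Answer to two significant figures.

4.2e-27

First estimate the order: p ≈ ln(ε_3/ε_2) / ln(ε_2/ε_1) = ln(2.3287e-13/7.9694e-07)/ln(7.9694e-07/1.0197e-03) = ln(2.92205e-07)/ln(0.000781544) ≈ 2.1031.
Then ε_4 ≈ ε_3·(ε_3/ε_2)^p = 2.3287e-13·(2.92205e-07)^2.1031 = 2.3287e-13·1.81004e-14 ≈ 4.215e-27.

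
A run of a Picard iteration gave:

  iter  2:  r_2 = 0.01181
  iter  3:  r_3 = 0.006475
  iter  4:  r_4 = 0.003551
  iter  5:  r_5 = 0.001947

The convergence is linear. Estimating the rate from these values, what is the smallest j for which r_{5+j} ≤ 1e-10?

28

Rate ρ ≈ r_5/r_4 = 0.001947/0.003551 = 0.5483.
After j more steps, r_{5+j} ≈ 0.001947·ρ^j; need ρ^j ≤ 1e-10/0.001947 = 5.13611e-08.
j ≥ ln(5.13611e-08)/ln(0.5483) = -16.7844/-0.60093 = 27.931.
So 28 more iterations are needed.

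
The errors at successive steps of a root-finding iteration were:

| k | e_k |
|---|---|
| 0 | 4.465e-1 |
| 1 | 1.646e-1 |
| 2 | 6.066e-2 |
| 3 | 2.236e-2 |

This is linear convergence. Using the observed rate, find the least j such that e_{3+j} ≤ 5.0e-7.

11

Rate ρ ≈ e_3/e_2 = 2.236e-2/6.066e-2 = 0.3686.
After j more steps, e_{3+j} ≈ 2.236e-2·ρ^j; need ρ^j ≤ 5.0e-7/2.236e-2 = 2.23614e-05.
j ≥ ln(2.23614e-05)/ln(0.3686) = -10.7082/-0.99804 = 10.729.
So 11 more iterations are needed.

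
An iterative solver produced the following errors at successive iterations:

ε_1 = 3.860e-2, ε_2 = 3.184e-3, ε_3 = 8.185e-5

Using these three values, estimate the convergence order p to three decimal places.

1.467

p ≈ ln(ε_3/ε_2) / ln(ε_2/ε_1)
  = ln(8.185e-5/3.184e-3) / ln(3.184e-3/3.860e-2)
  = ln(0.0257067) / ln(0.082487)
  = -3.661004 / -2.495115 ≈ 1.467269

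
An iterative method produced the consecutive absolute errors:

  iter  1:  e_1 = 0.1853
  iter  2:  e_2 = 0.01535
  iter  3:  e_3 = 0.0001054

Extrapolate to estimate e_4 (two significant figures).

First estimate the order: p ≈ ln(e_3/e_2) / ln(e_2/e_1) = ln(0.0001054/0.01535)/ln(0.01535/0.1853) = ln(0.00686645)/ln(0.0828386) ≈ 1.9998.
Then e_4 ≈ e_3·(e_3/e_2)^p = 0.0001054·(0.00686645)^1.9998 = 0.0001054·4.71951e-05 ≈ 4.974e-09.

5.0e-9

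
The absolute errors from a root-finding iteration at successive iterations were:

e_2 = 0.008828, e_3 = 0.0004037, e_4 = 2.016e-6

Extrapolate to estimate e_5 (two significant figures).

2.2e-10

First estimate the order: p ≈ ln(e_4/e_3) / ln(e_3/e_2) = ln(2.016e-6/0.0004037)/ln(0.0004037/0.008828) = ln(0.00499381)/ln(0.0457295) ≈ 1.7178.
Then e_5 ≈ e_4·(e_4/e_3)^p = 2.016e-6·(0.00499381)^1.7178 = 2.016e-6·0.000111267 ≈ 2.243e-10.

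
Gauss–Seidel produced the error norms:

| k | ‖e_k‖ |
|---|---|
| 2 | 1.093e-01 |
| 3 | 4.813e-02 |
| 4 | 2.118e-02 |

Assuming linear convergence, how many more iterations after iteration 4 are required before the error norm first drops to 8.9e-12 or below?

Rate ρ ≈ ‖e_4‖/‖e_3‖ = 2.118e-02/4.813e-02 = 0.4401.
After j more steps, ‖e_{4+j}‖ ≈ 2.118e-02·ρ^j; need ρ^j ≤ 8.9e-12/2.118e-02 = 4.20208e-10.
j ≥ ln(4.20208e-10)/ln(0.4401) = -21.5903/-0.82075 = 26.306.
So 27 more iterations are needed.

27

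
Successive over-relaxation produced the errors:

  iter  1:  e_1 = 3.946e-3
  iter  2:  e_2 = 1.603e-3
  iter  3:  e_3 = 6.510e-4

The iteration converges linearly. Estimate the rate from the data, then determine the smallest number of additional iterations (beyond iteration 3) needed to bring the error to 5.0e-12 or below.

Rate ρ ≈ e_3/e_2 = 6.510e-4/1.603e-3 = 0.4061.
After j more steps, e_{3+j} ≈ 6.510e-4·ρ^j; need ρ^j ≤ 5.0e-12/6.510e-4 = 7.68049e-09.
j ≥ ln(7.68049e-09)/ln(0.4061) = -18.6846/-0.90116 = 20.734.
So 21 more iterations are needed.

21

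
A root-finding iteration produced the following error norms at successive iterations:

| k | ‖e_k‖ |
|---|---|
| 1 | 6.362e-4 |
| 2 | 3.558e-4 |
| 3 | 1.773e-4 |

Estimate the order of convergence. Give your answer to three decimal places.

1.199

p ≈ ln(‖e_3‖/‖e_2‖) / ln(‖e_2‖/‖e_1‖)
  = ln(1.773e-4/3.558e-4) / ln(3.558e-4/6.362e-4)
  = ln(0.498314) / ln(0.559258)
  = -0.696525 / -0.581144 ≈ 1.198541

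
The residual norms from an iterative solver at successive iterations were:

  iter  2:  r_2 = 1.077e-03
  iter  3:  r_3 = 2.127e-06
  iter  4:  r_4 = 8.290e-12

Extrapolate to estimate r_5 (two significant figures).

1.3e-22

First estimate the order: p ≈ ln(r_4/r_3) / ln(r_3/r_2) = ln(8.290e-12/2.127e-06)/ln(2.127e-06/1.077e-03) = ln(3.89751e-06)/ln(0.00197493) ≈ 2.0001.
Then r_5 ≈ r_4·(r_4/r_3)^p = 8.290e-12·(3.89751e-06)^2.0001 = 8.290e-12·1.51717e-11 ≈ 1.258e-22.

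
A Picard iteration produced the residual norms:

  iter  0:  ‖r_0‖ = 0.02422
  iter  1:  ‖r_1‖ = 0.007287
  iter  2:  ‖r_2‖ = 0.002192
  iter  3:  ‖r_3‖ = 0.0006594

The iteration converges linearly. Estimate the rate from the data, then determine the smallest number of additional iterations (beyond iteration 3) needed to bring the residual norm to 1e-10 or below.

Rate ρ ≈ ‖r_3‖/‖r_2‖ = 0.0006594/0.002192 = 0.3008.
After j more steps, ‖r_{3+j}‖ ≈ 0.0006594·ρ^j; need ρ^j ≤ 1e-10/0.0006594 = 1.51653e-07.
j ≥ ln(1.51653e-07)/ln(0.3008) = -15.7017/-1.20131 = 13.070.
So 14 more iterations are needed.

14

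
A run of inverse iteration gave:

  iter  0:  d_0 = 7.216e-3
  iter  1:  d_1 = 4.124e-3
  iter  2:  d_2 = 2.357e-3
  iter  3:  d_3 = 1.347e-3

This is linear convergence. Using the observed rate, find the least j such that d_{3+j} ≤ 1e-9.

26

Rate ρ ≈ d_3/d_2 = 1.347e-3/2.357e-3 = 0.5715.
After j more steps, d_{3+j} ≈ 1.347e-3·ρ^j; need ρ^j ≤ 1e-9/1.347e-3 = 7.4239e-07.
j ≥ ln(7.4239e-07)/ln(0.5715) = -14.1134/-0.55949 = 25.225.
So 26 more iterations are needed.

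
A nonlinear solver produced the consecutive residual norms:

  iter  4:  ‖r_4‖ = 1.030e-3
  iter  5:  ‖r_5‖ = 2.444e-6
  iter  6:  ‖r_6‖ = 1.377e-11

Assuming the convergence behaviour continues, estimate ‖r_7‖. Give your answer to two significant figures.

First estimate the order: p ≈ ln(‖r_6‖/‖r_5‖) / ln(‖r_5‖/‖r_4‖) = ln(1.377e-11/2.444e-6)/ln(2.444e-6/1.030e-3) = ln(5.63421e-06)/ln(0.00237282) ≈ 1.9999.
Then ‖r_7‖ ≈ ‖r_6‖·(‖r_6‖/‖r_5‖)^p = 1.377e-11·(5.63421e-06)^1.9999 = 1.377e-11·3.17827e-11 ≈ 4.376e-22.

4.4e-22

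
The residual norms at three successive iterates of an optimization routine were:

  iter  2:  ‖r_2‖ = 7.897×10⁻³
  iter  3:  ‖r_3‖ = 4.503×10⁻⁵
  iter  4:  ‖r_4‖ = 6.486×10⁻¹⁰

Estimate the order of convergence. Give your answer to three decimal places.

2.158

p ≈ ln(‖r_4‖/‖r_3‖) / ln(‖r_3‖/‖r_2‖)
  = ln(6.486×10⁻¹⁰/4.503×10⁻⁵) / ln(4.503×10⁻⁵/7.897×10⁻³)
  = ln(1.44037e-05) / ln(0.00570217)
  = -11.148025 / -5.166908 ≈ 2.157581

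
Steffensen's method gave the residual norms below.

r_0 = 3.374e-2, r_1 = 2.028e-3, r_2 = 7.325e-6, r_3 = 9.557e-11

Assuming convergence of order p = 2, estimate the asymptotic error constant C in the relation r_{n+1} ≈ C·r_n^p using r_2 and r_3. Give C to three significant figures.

1.78

C ≈ r_3 / r_2^2
  = 9.557e-11 / (7.325e-6)^2
  = 9.557e-11 / 5.36556e-11 ≈ 1.7812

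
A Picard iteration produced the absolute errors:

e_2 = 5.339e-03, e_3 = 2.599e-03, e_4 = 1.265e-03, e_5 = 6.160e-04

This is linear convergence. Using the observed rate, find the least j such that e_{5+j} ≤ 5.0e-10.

20

Rate ρ ≈ e_5/e_4 = 6.160e-04/1.265e-03 = 0.4870.
After j more steps, e_{5+j} ≈ 6.160e-04·ρ^j; need ρ^j ≤ 5.0e-10/6.160e-04 = 8.11688e-07.
j ≥ ln(8.11688e-07)/ln(0.4870) = -14.0241/-0.71949 = 19.492.
So 20 more iterations are needed.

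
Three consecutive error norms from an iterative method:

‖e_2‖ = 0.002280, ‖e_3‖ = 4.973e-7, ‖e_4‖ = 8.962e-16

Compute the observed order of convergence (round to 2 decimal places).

2.39

p ≈ ln(‖e_4‖/‖e_3‖) / ln(‖e_3‖/‖e_2‖)
  = ln(8.962e-16/4.973e-7) / ln(4.973e-7/0.002280)
  = ln(1.80213e-09) / ln(0.000218114)
  = -20.13430 / -8.43049 ≈ 2.38827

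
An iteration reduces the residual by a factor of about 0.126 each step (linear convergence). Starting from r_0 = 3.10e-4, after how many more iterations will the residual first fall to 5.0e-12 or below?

9

After k steps, r_k ≈ 3.10e-4·0.126^k.
Need 0.126^k ≤ 5.0e-12/3.10e-4 = 1.6129e-08.
k ≥ ln(1.6129e-08)/ln(0.126) = -17.9426/-2.07147 = 8.662.
Smallest integer k = 9.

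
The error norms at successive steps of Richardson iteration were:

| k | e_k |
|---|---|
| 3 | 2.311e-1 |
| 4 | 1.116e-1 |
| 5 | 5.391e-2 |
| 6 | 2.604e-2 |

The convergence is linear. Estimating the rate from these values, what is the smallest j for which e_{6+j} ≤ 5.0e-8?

Rate ρ ≈ e_6/e_5 = 2.604e-2/5.391e-2 = 0.4830.
After j more steps, e_{6+j} ≈ 2.604e-2·ρ^j; need ρ^j ≤ 5.0e-8/2.604e-2 = 1.92012e-06.
j ≥ ln(1.92012e-06)/ln(0.4830) = -13.1631/-0.72774 = 18.088.
So 19 more iterations are needed.

19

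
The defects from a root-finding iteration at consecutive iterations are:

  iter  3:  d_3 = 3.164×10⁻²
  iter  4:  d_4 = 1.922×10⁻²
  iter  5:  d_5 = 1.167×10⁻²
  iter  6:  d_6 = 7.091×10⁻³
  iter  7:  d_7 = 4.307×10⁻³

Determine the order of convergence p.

Consecutive ratios: d_7/d_6 = 4.307×10⁻³/7.091×10⁻³ = 0.60739, d_6/d_5 = 7.091×10⁻³/1.167×10⁻² = 0.607626.
p ≈ ln(0.60739)/ln(0.607626) = -0.4986/-0.4982 ≈ 1.00.
So the convergence is linear (order 1).

1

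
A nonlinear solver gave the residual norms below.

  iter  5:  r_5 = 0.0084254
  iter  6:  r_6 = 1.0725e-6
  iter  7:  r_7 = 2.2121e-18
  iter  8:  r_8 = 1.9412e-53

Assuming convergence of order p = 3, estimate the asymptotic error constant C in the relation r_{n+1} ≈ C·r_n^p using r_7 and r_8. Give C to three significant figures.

1.79

C ≈ r_8 / r_7^3
  = 1.9412e-53 / (2.2121e-18)^3
  = 1.9412e-53 / 1.08247e-53 ≈ 1.7933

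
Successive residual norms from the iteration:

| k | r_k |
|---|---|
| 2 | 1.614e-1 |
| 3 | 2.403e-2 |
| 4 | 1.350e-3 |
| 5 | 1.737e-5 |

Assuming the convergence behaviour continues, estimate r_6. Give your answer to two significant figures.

First estimate the order: p ≈ ln(r_5/r_4) / ln(r_4/r_3) = ln(1.737e-5/1.350e-3)/ln(1.350e-3/2.403e-2) = ln(0.0128667)/ln(0.0561798) ≈ 1.5119.
Then r_6 ≈ r_5·(r_5/r_4)^p = 1.737e-5·(0.0128667)^1.5119 = 1.737e-5·0.00138581 ≈ 2.407e-08.

2.4e-8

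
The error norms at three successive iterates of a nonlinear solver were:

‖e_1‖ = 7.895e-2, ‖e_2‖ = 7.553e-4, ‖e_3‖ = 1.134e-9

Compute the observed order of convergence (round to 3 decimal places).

2.884

p ≈ ln(‖e_3‖/‖e_2‖) / ln(‖e_2‖/‖e_1‖)
  = ln(1.134e-9/7.553e-4) / ln(7.553e-4/7.895e-2)
  = ln(1.50139e-06) / ln(0.00956681)
  = -13.409119 / -4.649455 ≈ 2.884020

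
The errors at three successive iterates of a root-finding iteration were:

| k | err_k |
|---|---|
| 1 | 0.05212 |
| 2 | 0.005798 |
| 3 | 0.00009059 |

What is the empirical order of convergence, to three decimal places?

1.894

p ≈ ln(err_3/err_2) / ln(err_2/err_1)
  = ln(0.00009059/0.005798) / ln(0.005798/0.05212)
  = ln(0.0156244) / ln(0.111243)
  = -4.158921 / -2.196038 ≈ 1.893829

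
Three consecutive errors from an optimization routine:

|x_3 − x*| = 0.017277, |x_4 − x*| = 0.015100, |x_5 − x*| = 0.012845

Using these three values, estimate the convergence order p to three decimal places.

p ≈ ln(|x_5 − x*|/|x_4 − x*|) / ln(|x_4 − x*|/|x_3 − x*|)
  = ln(0.012845/0.015100) / ln(0.015100/0.017277)
  = ln(0.850662) / ln(0.873994)
  = -0.161740 / -0.134682 ≈ 1.200903

1.201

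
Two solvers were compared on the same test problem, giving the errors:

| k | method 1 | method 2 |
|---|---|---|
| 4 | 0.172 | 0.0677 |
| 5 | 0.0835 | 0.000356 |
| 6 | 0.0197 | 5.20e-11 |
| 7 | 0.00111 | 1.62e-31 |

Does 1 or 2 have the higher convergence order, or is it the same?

2

Method 1: p ≈ ln(0.00111/0.0197)/ln(0.0197/0.0835) ≈ 1.99.
Method 2: p ≈ ln(1.62e-31/5.20e-11)/ln(5.20e-11/0.000356) ≈ 3.00.
Method 2 has the higher order (≈3.0 vs ≈2.0).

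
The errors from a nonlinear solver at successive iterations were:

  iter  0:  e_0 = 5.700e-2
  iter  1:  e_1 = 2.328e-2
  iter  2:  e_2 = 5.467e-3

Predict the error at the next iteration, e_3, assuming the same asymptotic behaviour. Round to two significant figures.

5.2e-4

First estimate the order: p ≈ ln(e_2/e_1) / ln(e_1/e_0) = ln(5.467e-3/2.328e-2)/ln(2.328e-2/5.700e-2) = ln(0.234837)/ln(0.408421) ≈ 1.6180.
Then e_3 ≈ e_2·(e_2/e_1)^p = 5.467e-3·(0.234837)^1.6180 = 5.467e-3·0.095918 ≈ 0.0005244.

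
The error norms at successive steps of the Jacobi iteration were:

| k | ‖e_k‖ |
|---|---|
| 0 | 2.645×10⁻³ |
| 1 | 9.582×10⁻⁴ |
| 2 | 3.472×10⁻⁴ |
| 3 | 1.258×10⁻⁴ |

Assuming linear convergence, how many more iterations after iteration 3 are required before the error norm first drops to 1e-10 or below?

14

Rate ρ ≈ ‖e_3‖/‖e_2‖ = 1.258×10⁻⁴/3.472×10⁻⁴ = 0.3623.
After j more steps, ‖e_{3+j}‖ ≈ 1.258×10⁻⁴·ρ^j; need ρ^j ≤ 1e-10/1.258×10⁻⁴ = 7.94913e-07.
j ≥ ln(7.94913e-07)/ln(0.3623) = -14.0450/-1.01528 = 13.834.
So 14 more iterations are needed.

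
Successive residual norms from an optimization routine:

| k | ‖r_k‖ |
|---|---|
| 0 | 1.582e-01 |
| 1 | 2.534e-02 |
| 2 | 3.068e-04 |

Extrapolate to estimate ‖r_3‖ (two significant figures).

7.4e-9

First estimate the order: p ≈ ln(‖r_2‖/‖r_1‖) / ln(‖r_1‖/‖r_0‖) = ln(3.068e-04/2.534e-02)/ln(2.534e-02/1.582e-01) = ln(0.0121073)/ln(0.160177) ≈ 2.4100.
Then ‖r_3‖ ≈ ‖r_2‖·(‖r_2‖/‖r_1‖)^p = 3.068e-04·(0.0121073)^2.4100 = 3.068e-04·2.39963e-05 ≈ 7.362e-09.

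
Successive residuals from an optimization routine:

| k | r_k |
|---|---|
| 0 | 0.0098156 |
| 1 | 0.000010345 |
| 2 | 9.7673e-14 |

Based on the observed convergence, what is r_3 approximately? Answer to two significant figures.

First estimate the order: p ≈ ln(r_2/r_1) / ln(r_1/r_0) = ln(9.7673e-14/0.000010345)/ln(0.000010345/0.0098156) = ln(9.44157e-09)/ln(0.00105393) ≈ 2.6955.
Then r_3 ≈ r_2·(r_2/r_1)^p = 9.7673e-14·(9.44157e-09)^2.6955 = 9.7673e-14·2.33739e-22 ≈ 2.283e-35.

2.3e-35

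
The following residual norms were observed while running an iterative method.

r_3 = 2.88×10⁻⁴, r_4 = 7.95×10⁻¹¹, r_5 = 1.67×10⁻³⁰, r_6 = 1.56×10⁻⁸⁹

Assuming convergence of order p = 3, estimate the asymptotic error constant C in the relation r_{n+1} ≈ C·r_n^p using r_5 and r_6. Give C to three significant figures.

3.35

C ≈ r_6 / r_5^3
  = 1.56×10⁻⁸⁹ / (1.67×10⁻³⁰)^3
  = 1.56×10⁻⁸⁹ / 4.65746e-90 ≈ 3.3495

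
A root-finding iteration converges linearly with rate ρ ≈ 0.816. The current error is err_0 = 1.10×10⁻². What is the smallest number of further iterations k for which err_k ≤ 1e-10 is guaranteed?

After k steps, err_k ≈ 1.10×10⁻²·0.816^k.
Need 0.816^k ≤ 1e-10/1.10×10⁻² = 9.09091e-09.
k ≥ ln(9.09091e-09)/ln(0.816) = -18.5160/-0.20334 = 91.059.
Smallest integer k = 92.

92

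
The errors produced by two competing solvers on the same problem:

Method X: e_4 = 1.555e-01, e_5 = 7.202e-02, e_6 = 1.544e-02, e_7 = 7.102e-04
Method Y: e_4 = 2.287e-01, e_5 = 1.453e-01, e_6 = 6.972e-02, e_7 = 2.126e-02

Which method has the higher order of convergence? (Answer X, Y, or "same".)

X

Method X: p ≈ ln(7.102e-04/1.544e-02)/ln(1.544e-02/7.202e-02) ≈ 2.00.
Method Y: p ≈ ln(2.126e-02/6.972e-02)/ln(6.972e-02/1.453e-01) ≈ 1.62.
Method X has the higher order (≈2.0 vs ≈1.6).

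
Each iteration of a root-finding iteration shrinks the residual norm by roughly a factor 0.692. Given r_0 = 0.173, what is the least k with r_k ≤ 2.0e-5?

25

After k steps, r_k ≈ 0.173·0.692^k.
Need 0.692^k ≤ 2.0e-5/0.173 = 0.000115607.
k ≥ ln(0.000115607)/ln(0.692) = -9.0653/-0.36817 = 24.623.
Smallest integer k = 25.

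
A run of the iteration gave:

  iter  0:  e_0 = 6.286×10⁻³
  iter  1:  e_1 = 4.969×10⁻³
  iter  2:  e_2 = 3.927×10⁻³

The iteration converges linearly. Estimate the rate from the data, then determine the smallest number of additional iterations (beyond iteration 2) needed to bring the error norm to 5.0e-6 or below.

29

Rate ρ ≈ e_2/e_1 = 3.927×10⁻³/4.969×10⁻³ = 0.7903.
After j more steps, e_{2+j} ≈ 3.927×10⁻³·ρ^j; need ρ^j ≤ 5.0e-6/3.927×10⁻³ = 0.00127324.
j ≥ ln(0.00127324)/ln(0.7903) = -6.6662/-0.23534 = 28.326.
So 29 more iterations are needed.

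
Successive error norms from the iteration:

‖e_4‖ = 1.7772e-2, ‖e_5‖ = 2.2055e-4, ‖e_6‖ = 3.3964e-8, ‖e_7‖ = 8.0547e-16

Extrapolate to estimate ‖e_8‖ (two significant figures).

4.5e-31

First estimate the order: p ≈ ln(‖e_7‖/‖e_6‖) / ln(‖e_6‖/‖e_5‖) = ln(8.0547e-16/3.3964e-8)/ln(3.3964e-8/2.2055e-4) = ln(2.37154e-08)/ln(0.000153997) ≈ 2.0000.
Then ‖e_8‖ ≈ ‖e_7‖·(‖e_7‖/‖e_6‖)^p = 8.0547e-16·(2.37154e-08)^2.0000 = 8.0547e-16·5.6242e-16 ≈ 4.53e-31.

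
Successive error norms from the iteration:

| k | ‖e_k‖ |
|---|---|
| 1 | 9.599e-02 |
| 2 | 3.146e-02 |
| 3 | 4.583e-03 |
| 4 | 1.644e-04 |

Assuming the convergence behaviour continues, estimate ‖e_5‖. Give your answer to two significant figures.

5.2e-7

First estimate the order: p ≈ ln(‖e_4‖/‖e_3‖) / ln(‖e_3‖/‖e_2‖) = ln(1.644e-04/4.583e-03)/ln(4.583e-03/3.146e-02) = ln(0.0358717)/ln(0.145677) ≈ 1.7275.
Then ‖e_5‖ ≈ ‖e_4‖·(‖e_4‖/‖e_3‖)^p = 1.644e-04·(0.0358717)^1.7275 = 1.644e-04·0.00318665 ≈ 5.239e-07.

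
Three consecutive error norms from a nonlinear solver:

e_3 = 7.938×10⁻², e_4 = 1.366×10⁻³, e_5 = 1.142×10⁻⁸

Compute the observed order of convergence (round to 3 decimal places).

p ≈ ln(e_5/e_4) / ln(e_4/e_3)
  = ln(1.142×10⁻⁸/1.366×10⁻³) / ln(1.366×10⁻³/7.938×10⁻²)
  = ln(8.36018e-06) / ln(0.0172084)
  = -11.692031 / -4.062358 ≈ 2.878139

2.878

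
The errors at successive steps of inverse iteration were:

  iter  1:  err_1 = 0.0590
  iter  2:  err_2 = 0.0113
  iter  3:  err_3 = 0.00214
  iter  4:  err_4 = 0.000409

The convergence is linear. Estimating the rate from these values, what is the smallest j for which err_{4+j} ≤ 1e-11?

Rate ρ ≈ err_4/err_3 = 0.000409/0.00214 = 0.1911.
After j more steps, err_{4+j} ≈ 0.000409·ρ^j; need ρ^j ≤ 1e-11/0.000409 = 2.44499e-08.
j ≥ ln(2.44499e-08)/ln(0.1911) = -17.5266/-1.65496 = 10.590.
So 11 more iterations are needed.

11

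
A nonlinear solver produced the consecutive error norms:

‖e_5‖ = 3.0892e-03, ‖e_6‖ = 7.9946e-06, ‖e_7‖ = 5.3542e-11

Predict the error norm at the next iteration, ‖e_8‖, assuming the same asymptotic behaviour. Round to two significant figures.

2.4e-21

First estimate the order: p ≈ ln(‖e_7‖/‖e_6‖) / ln(‖e_6‖/‖e_5‖) = ln(5.3542e-11/7.9946e-06)/ln(7.9946e-06/3.0892e-03) = ln(6.69727e-06)/ln(0.00258792) ≈ 2.0000.
Then ‖e_8‖ ≈ ‖e_7‖·(‖e_7‖/‖e_6‖)^p = 5.3542e-11·(6.69727e-06)^2.0000 = 5.3542e-11·4.48534e-11 ≈ 2.402e-21.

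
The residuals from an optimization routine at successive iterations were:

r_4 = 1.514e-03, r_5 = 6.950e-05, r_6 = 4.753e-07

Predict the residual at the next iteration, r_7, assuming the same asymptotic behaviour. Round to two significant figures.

First estimate the order: p ≈ ln(r_6/r_5) / ln(r_5/r_4) = ln(4.753e-07/6.950e-05)/ln(6.950e-05/1.514e-03) = ln(0.00683885)/ln(0.0459049) ≈ 1.6179.
Then r_7 ≈ r_6·(r_6/r_5)^p = 4.753e-07·(0.00683885)^1.6179 = 4.753e-07·0.000314209 ≈ 1.493e-10.

1.5e-10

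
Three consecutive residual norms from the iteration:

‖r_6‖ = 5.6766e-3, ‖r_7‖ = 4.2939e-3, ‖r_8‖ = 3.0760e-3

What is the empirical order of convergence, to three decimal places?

1.195

p ≈ ln(‖r_8‖/‖r_7‖) / ln(‖r_7‖/‖r_6‖)
  = ln(3.0760e-3/4.2939e-3) / ln(4.2939e-3/5.6766e-3)
  = ln(0.716365) / ln(0.756421)
  = -0.333565 / -0.279157 ≈ 1.194901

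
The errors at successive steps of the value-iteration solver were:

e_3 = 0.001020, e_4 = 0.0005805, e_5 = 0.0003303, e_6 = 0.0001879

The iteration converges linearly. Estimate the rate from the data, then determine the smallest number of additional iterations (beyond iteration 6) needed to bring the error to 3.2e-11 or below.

28

Rate ρ ≈ e_6/e_5 = 0.0001879/0.0003303 = 0.5689.
After j more steps, e_{6+j} ≈ 0.0001879·ρ^j; need ρ^j ≤ 3.2e-11/0.0001879 = 1.70303e-07.
j ≥ ln(1.70303e-07)/ln(0.5689) = -15.5857/-0.56405 = 27.632.
So 28 more iterations are needed.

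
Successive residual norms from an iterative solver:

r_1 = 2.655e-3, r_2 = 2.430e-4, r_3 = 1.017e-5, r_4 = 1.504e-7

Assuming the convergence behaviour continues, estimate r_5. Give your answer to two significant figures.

First estimate the order: p ≈ ln(r_4/r_3) / ln(r_3/r_2) = ln(1.504e-7/1.017e-5)/ln(1.017e-5/2.430e-4) = ln(0.0147886)/ln(0.0418519) ≈ 1.3278.
Then r_5 ≈ r_4·(r_4/r_3)^p = 1.504e-7·(0.0147886)^1.3278 = 1.504e-7·0.0037156 ≈ 5.588e-10.

5.6e-10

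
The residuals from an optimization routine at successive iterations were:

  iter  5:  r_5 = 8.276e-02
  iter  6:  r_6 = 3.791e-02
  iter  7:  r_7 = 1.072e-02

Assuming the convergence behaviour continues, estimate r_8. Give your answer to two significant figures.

First estimate the order: p ≈ ln(r_7/r_6) / ln(r_6/r_5) = ln(1.072e-02/3.791e-02)/ln(3.791e-02/8.276e-02) = ln(0.282775)/ln(0.458072) ≈ 1.6179.
Then r_8 ≈ r_7·(r_7/r_6)^p = 1.072e-02·(0.282775)^1.6179 = 1.072e-02·0.129565 ≈ 0.001389.

1.4e-3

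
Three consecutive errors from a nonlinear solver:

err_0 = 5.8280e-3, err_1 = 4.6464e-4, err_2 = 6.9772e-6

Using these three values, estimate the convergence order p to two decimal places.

p ≈ ln(err_2/err_1) / ln(err_1/err_0)
  = ln(6.9772e-6/4.6464e-4) / ln(4.6464e-4/5.8280e-3)
  = ln(0.0150164) / ln(0.0797255)
  = -4.19861 / -2.52917 ≈ 1.66007

1.66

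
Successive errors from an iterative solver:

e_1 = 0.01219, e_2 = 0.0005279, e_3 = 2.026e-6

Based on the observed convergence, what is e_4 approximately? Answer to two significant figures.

First estimate the order: p ≈ ln(e_3/e_2) / ln(e_2/e_1) = ln(2.026e-6/0.0005279)/ln(0.0005279/0.01219) = ln(0.00383785)/ln(0.043306) ≈ 1.7719.
Then e_4 ≈ e_3·(e_3/e_2)^p = 2.026e-6·(0.00383785)^1.7719 = 2.026e-6·5.23897e-05 ≈ 1.061e-10.

1.1e-10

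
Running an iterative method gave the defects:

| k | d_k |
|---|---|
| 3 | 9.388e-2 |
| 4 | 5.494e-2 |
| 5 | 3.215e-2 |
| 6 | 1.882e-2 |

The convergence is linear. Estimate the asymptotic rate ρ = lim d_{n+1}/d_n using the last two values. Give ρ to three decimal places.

0.585

ρ ≈ d_6/d_5 = 1.882e-2/3.215e-2 = 0.58538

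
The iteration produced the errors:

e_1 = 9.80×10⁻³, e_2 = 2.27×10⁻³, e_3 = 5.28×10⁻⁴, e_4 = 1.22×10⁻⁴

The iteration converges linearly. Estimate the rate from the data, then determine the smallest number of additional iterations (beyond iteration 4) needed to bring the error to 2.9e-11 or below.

Rate ρ ≈ e_4/e_3 = 1.22×10⁻⁴/5.28×10⁻⁴ = 0.2311.
After j more steps, e_{4+j} ≈ 1.22×10⁻⁴·ρ^j; need ρ^j ≤ 2.9e-11/1.22×10⁻⁴ = 2.37705e-07.
j ≥ ln(2.37705e-07)/ln(0.2311) = -15.2522/-1.46490 = 10.412.
So 11 more iterations are needed.

11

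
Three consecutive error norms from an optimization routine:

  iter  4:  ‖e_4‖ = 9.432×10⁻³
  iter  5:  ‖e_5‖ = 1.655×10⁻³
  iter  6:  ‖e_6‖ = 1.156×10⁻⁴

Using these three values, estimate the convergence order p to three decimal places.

1.529

p ≈ ln(‖e_6‖/‖e_5‖) / ln(‖e_5‖/‖e_4‖)
  = ln(1.156×10⁻⁴/1.655×10⁻³) / ln(1.655×10⁻³/9.432×10⁻³)
  = ln(0.0698489) / ln(0.175466)
  = -2.661421 / -1.740310 ≈ 1.529280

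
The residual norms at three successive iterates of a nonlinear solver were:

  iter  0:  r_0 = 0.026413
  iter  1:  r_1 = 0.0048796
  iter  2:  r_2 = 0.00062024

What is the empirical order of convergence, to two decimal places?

1.22

p ≈ ln(r_2/r_1) / ln(r_1/r_0)
  = ln(0.00062024/0.0048796) / ln(0.0048796/0.026413)
  = ln(0.127109) / ln(0.184742)
  = -2.06271 / -1.68880 ≈ 1.22141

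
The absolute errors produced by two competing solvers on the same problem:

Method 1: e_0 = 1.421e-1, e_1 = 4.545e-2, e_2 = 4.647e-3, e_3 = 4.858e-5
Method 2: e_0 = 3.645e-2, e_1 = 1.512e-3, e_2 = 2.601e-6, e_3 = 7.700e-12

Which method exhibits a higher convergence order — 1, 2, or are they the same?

Method 1: p ≈ ln(4.858e-5/4.647e-3)/ln(4.647e-3/4.545e-2) ≈ 2.00.
Method 2: p ≈ ln(7.700e-12/2.601e-6)/ln(2.601e-6/1.512e-3) ≈ 2.00.
Both orders ≈ 2.0 — effectively the same.

same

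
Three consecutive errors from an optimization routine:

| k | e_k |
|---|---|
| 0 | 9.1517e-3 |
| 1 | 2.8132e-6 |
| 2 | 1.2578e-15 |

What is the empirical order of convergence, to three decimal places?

2.662

p ≈ ln(e_2/e_1) / ln(e_1/e_0)
  = ln(1.2578e-15/2.8132e-6) / ln(2.8132e-6/9.1517e-3)
  = ln(4.47106e-10) / ln(0.000307396)
  = -21.528225 / -8.087374 ≈ 2.661955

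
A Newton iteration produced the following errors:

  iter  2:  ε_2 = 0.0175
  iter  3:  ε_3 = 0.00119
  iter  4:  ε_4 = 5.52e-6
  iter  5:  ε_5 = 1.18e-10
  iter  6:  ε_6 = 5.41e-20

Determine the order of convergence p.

2

Consecutive ratios: ε_6/ε_5 = 5.41e-20/1.18e-10 = 4.58475e-10, ε_5/ε_4 = 1.18e-10/5.52e-6 = 2.13768e-05.
p ≈ ln(4.58475e-10)/ln(2.13768e-05) = -21.5031/-10.7532 ≈ 2.00.
So the convergence is quadratic (order 2).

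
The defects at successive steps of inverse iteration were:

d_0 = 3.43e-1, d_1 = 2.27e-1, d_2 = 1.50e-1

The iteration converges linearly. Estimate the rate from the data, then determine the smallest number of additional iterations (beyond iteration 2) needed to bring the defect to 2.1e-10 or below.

Rate ρ ≈ d_2/d_1 = 1.50e-1/2.27e-1 = 0.6608.
After j more steps, d_{2+j} ≈ 1.50e-1·ρ^j; need ρ^j ≤ 2.1e-10/1.50e-1 = 1.4e-09.
j ≥ ln(1.4e-09)/ln(0.6608) = -20.3868/-0.41430 = 49.208.
So 50 more iterations are needed.

50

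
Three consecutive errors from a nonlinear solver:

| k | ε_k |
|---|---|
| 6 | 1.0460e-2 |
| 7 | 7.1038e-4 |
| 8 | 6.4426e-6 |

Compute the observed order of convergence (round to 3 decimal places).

1.749

p ≈ ln(ε_8/ε_7) / ln(ε_7/ε_6)
  = ln(6.4426e-6/7.1038e-4) / ln(7.1038e-4/1.0460e-2)
  = ln(0.00906923) / ln(0.067914)
  = -4.702868 / -2.689513 ≈ 1.748595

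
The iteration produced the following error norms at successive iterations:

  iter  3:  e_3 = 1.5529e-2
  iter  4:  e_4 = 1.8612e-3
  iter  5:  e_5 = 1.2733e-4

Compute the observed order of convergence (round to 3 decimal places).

1.264

p ≈ ln(e_5/e_4) / ln(e_4/e_3)
  = ln(1.2733e-4/1.8612e-3) / ln(1.8612e-3/1.5529e-2)
  = ln(0.0684129) / ln(0.119853)
  = -2.682194 / -2.121489 ≈ 1.264298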